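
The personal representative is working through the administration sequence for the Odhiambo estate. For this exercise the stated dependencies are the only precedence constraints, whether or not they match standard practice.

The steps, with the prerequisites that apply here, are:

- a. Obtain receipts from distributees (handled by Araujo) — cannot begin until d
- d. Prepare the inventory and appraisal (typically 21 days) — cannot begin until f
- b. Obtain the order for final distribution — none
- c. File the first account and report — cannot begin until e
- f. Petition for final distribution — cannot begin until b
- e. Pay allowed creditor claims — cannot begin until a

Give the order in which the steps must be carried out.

b, f, d, a, e, c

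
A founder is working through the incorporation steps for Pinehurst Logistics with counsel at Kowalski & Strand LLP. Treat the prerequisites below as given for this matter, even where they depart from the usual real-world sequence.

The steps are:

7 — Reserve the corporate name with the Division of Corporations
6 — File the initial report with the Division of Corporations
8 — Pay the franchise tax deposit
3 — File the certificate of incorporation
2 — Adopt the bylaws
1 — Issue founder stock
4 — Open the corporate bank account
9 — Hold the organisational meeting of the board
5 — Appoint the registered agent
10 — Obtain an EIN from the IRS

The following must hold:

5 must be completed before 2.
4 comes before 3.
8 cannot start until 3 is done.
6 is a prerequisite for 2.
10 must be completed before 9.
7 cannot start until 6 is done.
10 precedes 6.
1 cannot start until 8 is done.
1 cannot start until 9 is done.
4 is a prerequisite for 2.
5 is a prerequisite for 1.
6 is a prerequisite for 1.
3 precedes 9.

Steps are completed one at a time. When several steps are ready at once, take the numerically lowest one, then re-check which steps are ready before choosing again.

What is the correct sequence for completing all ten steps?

4 3 5 8 10 6 2 7 9 1

Nothing is required for 4, 5 and 10. 4 has the earlier label → 4 first.
Ready: 3, 5 and 10. 3 has the earlier label → 3.
8 now also ready, so the ready set is {5, 8, 10}; 5 has the earlier label → 5.
Ready: 8 and 10. 8 has the earlier label → 8.
Next only 10 has its prerequisites met → 10.
6 and 9 are both available; 6 has the earlier label → 6.
2 and 7 now also ready, so the ready set is {2, 7, 9}; 2 has the earlier label → 2.
7 and 9 are both available; 7 has the earlier label → 7.
9 needed 3 and 10, now all done → 9.
1 is the only step now ready → 1.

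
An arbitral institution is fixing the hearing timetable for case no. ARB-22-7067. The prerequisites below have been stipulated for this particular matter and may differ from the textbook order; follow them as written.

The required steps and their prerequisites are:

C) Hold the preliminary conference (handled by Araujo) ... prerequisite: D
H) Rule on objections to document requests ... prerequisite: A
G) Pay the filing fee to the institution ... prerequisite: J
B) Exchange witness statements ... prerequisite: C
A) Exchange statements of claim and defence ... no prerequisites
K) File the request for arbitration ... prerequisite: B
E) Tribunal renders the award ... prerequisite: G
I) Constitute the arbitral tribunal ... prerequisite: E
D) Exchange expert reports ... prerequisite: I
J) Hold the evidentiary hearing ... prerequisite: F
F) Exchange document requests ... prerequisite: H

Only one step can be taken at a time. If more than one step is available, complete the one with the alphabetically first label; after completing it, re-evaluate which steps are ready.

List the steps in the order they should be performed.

Only A has no prerequisites, so it is first.
That leaves H as the only ready step → H.
That leaves F as the only ready step → F.
Next only J has its prerequisites met → J.
G is the only step now ready → G.
E is the only step now ready → E.
I is the only step now ready → I.
That leaves D as the only ready step → D.
Next only C has its prerequisites met → C.
Next only B has its prerequisites met → B.
K is the only step now ready → K.

A H F J G E I D C B K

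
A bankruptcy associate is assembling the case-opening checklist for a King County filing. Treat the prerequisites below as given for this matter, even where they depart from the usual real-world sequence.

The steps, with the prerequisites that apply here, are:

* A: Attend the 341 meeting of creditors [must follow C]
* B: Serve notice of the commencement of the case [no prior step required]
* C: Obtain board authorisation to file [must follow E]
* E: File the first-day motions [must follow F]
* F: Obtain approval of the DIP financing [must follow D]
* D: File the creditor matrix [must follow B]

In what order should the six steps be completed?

B, D, F, E, C, A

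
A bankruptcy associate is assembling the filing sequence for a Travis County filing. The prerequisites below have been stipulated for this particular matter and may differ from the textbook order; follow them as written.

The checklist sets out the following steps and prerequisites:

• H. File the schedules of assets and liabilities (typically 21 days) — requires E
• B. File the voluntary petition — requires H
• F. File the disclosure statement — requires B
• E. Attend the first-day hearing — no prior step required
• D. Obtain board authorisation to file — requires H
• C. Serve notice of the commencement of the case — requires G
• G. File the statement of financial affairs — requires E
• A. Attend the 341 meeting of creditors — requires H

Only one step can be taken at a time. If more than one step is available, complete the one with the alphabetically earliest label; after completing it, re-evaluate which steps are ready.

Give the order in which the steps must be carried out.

E, G, C, H, A, B, D, F

E has no prerequisites → E first.
Now G and H have their prerequisites met. G has the earlier label, so G next.
C now also ready, so the ready set is {C, H}; C has the earlier label → C.
H is the only step now ready → H.
Ready: A, B and D. A has the earlier label → A.
B and D are both available; B has the earlier label → B.
Now D and F have their prerequisites met. D has the earlier label, so D next.
That leaves F as the only ready step → F.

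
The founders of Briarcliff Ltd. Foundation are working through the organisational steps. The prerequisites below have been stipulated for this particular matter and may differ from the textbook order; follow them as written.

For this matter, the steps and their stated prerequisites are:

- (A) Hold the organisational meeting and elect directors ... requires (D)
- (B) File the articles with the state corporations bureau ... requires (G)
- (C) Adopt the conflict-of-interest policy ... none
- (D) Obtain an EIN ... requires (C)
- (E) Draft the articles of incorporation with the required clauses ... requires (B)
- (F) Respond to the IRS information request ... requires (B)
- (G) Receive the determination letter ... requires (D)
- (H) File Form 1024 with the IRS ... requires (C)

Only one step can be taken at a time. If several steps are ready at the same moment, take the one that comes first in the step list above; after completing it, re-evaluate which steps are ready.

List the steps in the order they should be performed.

(C), (D), (A), (G), (B), (E), (F), (H)

(C) has no prerequisites → (C) first.
Now (D) and (H) have their prerequisites met. (D) is listed earlier, so (D) next.
(A) and (G) now also ready, so the ready set is {(A), (G), (H)}; (A) is listed earlier → (A).
(G) and (H) are both available; (G) is listed earlier → (G).
(B) now also ready, so the ready set is {(B), (H)}; (B) is listed earlier → (B).
(E), (F) and (H) are all available; (E) is listed earlier → (E).
(F) and (H) are both available; (F) is listed earlier → (F).
That leaves (H) as the only ready step → (H).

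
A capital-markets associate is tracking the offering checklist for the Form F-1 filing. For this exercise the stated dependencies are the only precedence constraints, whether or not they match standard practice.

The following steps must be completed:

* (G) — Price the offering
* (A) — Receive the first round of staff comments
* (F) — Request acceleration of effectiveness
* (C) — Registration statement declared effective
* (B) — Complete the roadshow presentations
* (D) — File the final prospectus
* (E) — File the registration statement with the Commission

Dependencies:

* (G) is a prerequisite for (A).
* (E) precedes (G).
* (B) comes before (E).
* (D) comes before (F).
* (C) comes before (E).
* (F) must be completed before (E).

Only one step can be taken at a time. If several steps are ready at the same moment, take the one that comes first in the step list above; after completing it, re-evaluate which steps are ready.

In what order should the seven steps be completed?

(C), (B), (D), (F), (E), (G), (A)

Nothing is required for (C), (B) and (D). (C) is listed earlier → (C) first.
Now (B) and (D) have their prerequisites met. (B) is listed earlier, so (B) next.
That leaves (D) as the only ready step → (D).
(F) needed (D), now all done → (F).
Next only (E) has its prerequisites met → (E).
Next only (G) has its prerequisites met → (G).
Next only (A) has its prerequisites met → (A).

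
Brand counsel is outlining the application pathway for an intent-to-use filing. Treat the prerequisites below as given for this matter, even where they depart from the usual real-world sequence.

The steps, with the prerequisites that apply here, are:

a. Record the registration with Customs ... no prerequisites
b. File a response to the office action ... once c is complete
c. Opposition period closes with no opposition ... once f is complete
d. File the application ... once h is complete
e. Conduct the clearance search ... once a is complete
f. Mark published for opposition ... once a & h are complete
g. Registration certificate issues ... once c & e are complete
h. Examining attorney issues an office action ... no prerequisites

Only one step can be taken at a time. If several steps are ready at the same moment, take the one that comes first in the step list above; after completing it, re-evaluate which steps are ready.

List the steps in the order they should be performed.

a, e, h, d, f, c, b, g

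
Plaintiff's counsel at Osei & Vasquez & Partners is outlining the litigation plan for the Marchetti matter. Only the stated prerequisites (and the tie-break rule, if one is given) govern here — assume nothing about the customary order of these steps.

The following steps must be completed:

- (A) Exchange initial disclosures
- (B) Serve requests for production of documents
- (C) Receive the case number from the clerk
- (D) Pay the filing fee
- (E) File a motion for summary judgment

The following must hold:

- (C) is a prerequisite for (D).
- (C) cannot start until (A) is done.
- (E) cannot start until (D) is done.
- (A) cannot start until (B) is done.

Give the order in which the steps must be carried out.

(B), (A), (C), (D), (E)

(B) has no prerequisites → (B) first.
(A) needed (B), now all done → (A).
(C) needed (A), now all done → (C).
Next only (D) has its prerequisites met → (D).
Next only (E) has its prerequisites met → (E).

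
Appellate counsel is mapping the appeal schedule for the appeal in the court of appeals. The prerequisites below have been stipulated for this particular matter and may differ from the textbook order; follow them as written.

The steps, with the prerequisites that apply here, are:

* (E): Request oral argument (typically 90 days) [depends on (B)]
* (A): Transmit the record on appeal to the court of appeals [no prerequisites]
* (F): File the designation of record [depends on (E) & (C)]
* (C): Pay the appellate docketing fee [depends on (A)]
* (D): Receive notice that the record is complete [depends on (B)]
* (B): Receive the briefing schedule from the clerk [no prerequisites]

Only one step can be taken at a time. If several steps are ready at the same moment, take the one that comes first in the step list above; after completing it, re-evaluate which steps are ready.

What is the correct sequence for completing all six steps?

(A) (C) (B) (E) (F) (D)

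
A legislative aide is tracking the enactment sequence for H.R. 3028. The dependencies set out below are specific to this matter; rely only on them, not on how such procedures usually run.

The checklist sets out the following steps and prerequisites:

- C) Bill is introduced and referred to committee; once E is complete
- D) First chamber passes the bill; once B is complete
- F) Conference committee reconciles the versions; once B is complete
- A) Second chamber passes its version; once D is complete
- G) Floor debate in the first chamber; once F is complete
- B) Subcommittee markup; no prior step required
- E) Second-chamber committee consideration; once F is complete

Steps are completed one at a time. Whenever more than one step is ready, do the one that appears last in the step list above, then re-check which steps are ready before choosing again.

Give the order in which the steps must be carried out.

B, F, E, G, D, A, C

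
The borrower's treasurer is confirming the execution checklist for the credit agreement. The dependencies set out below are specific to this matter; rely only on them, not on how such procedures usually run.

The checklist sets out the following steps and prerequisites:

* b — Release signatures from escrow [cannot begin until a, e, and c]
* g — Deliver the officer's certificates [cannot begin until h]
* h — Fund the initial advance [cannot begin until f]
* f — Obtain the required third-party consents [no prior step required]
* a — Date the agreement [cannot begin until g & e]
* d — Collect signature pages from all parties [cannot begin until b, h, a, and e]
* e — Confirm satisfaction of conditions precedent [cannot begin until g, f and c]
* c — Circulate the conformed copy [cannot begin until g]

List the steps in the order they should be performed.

Only f has no prerequisites, so it is first.
That leaves h as the only ready step → h.
g needed h, now all done → g.
Next only c has its prerequisites met → c.
e is the only step now ready → e.
That leaves a as the only ready step → a.
Next only b has its prerequisites met → b.
Next only d has its prerequisites met → d.

f h g c e a b d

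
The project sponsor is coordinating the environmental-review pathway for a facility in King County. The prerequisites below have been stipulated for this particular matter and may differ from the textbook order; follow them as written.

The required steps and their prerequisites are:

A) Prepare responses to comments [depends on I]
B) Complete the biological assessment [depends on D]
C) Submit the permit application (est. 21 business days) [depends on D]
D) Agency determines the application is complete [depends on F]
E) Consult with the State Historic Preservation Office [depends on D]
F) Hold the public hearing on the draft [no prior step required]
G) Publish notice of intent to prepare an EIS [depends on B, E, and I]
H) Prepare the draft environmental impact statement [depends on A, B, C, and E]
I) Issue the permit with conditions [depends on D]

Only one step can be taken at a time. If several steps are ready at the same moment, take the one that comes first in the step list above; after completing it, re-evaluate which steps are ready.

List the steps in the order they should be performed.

F is the only step with nothing outstanding, so it goes first.
Next only D has its prerequisites met → D.
B, C, E and I are all available; B is listed earlier → B.
C, E and I are all available; C is listed earlier → C.
E and I are both available; E is listed earlier → E.
I needed D, now all done → I.
A and G are both available; A is listed earlier → A.
Ready: G and H. G is listed earlier → G.
That leaves H as the only ready step → H.

F D B C E I A G H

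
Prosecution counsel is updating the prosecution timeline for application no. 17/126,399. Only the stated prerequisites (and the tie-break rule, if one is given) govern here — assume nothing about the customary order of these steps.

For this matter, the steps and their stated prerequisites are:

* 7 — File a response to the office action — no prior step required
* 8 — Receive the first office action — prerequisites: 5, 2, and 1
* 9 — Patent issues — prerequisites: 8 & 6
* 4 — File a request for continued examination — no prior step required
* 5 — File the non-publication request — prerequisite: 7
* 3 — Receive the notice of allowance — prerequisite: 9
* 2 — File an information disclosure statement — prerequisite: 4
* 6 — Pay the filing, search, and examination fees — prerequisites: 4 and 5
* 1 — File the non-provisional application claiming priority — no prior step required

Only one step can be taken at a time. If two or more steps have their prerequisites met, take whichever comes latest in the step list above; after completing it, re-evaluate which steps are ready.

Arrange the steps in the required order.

1, 4, 2, 7, 5, 6, 8, 9, 3

Nothing is required for 1, 4 and 7. 1 is listed later → 1 first.
Now 4 and 7 have their prerequisites met. 4 is listed later, so 4 next.
2 now also ready, so the ready set is {2, 7}; 2 is listed later → 2.
That leaves 7 as the only ready step → 7.
That leaves 5 as the only ready step → 5.
Ready: 6 and 8. 6 is listed later → 6.
8 is the only step now ready → 8.
9 needed 6 and 8, now all done → 9.
3 is the only step now ready → 3.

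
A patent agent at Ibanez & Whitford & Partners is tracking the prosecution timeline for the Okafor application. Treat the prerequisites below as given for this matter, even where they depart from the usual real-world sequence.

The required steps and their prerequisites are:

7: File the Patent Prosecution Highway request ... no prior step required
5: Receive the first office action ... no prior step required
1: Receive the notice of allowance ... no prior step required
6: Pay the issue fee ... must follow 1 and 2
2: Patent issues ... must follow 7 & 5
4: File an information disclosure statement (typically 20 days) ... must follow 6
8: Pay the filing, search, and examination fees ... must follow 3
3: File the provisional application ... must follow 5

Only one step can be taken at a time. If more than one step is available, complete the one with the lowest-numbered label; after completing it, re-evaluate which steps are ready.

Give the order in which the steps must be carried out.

Nothing is required for 1, 5 and 7. 1 has the earlier label → 1 first.
Ready: 5 and 7. 5 has the earlier label → 5.
3 now also ready, so the ready set is {3, 7}; 3 has the earlier label → 3.
7 and 8 are both available; 7 has the earlier label → 7.
2 now also ready, so the ready set is {2, 8}; 2 has the earlier label → 2.
6 now also ready, so the ready set is {6, 8}; 6 has the earlier label → 6.
4 and 8 are both available; 4 has the earlier label → 4.
That leaves 8 as the only ready step → 8.

1 5 3 7 2 6 4 8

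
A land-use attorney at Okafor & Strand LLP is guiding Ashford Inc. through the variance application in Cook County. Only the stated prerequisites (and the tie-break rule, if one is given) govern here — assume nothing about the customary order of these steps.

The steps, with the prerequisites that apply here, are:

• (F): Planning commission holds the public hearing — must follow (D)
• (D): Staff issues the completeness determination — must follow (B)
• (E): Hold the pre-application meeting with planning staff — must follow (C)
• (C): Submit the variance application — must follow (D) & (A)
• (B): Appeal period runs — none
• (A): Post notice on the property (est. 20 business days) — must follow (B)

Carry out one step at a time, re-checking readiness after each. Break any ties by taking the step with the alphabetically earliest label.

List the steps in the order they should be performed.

(B) has no prerequisites → (B) first.
Ready: (A) and (D). (A) has the earlier label → (A).
That leaves (D) as the only ready step → (D).
Now (C) and (F) have their prerequisites met. (C) has the earlier label, so (C) next.
Now (E) and (F) have their prerequisites met. (E) has the earlier label, so (E) next.
(F) needed (D), now all done → (F).

(B) (A) (D) (C) (E) (F)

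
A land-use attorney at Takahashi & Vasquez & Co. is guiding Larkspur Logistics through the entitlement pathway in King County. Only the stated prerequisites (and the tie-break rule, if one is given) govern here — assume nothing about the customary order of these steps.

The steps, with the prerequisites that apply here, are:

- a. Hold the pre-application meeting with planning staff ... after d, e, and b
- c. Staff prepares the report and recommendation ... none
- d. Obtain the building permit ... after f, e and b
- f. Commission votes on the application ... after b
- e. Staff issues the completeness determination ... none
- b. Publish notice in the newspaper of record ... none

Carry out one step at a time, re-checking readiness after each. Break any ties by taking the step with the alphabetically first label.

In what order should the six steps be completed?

b, c, e, f, d, a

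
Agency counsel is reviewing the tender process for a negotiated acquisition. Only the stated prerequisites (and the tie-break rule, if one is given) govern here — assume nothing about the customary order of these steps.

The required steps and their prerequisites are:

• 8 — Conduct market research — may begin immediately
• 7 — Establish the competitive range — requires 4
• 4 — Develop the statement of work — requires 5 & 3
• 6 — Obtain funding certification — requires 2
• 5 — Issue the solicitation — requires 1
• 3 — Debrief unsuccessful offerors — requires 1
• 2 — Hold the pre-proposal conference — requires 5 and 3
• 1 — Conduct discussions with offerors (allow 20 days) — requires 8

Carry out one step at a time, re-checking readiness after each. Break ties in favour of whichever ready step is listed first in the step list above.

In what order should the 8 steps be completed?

8 is the only step with nothing outstanding, so it goes first.
1 is the only step now ready → 1.
Now 5 and 3 have their prerequisites met. 5 is listed earlier, so 5 next.
That leaves 3 as the only ready step → 3.
Now 4 and 2 have their prerequisites met. 4 is listed earlier, so 4 next.
Ready: 7 and 2. 7 is listed earlier → 7.
2 needed 5 and 3, now all done → 2.
6 is the only step now ready → 6.

8, 1, 5, 3, 4, 7, 2, 6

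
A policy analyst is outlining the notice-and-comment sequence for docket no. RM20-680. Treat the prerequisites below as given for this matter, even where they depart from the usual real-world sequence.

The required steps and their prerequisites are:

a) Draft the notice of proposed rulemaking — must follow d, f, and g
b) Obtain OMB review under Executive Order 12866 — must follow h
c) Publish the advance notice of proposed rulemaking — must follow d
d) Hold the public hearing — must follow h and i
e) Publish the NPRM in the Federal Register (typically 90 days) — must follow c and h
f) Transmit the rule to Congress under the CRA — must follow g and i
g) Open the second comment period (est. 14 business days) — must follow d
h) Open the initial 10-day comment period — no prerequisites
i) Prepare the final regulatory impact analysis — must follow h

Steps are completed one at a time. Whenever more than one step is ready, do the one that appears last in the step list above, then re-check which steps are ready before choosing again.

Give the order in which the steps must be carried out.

h i d g f c e b a

Only h has no prerequisites, so it is first.
Ready: i and b. i is listed later → i.
d now also ready, so the ready set is {d, b}; d is listed later → d.
g and c now also ready, so the ready set is {g, c, b}; g is listed later → g.
Ready: f, c and b. f is listed later → f.
c, b and a are all available; c is listed later → c.
Ready: e, b and a. e is listed later → e.
Now b and a have their prerequisites met. b is listed later, so b next.
a needed g, f and d, now all done → a.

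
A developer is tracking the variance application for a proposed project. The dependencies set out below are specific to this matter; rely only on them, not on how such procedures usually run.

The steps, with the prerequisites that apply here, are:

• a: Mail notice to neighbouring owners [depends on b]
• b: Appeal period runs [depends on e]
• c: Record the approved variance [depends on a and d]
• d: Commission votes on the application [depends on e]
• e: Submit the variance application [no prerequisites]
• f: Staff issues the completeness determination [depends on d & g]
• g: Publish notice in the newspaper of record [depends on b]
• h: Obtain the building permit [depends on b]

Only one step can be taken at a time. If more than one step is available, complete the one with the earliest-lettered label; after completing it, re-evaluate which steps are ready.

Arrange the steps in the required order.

e → b → a → d → c → g → f → h

e is the only step with nothing outstanding, so it goes first.
Now b and d have their prerequisites met. b has the earlier label, so b next.
a, g and h now also ready, so the ready set is {a, d, g, h}; a has the earlier label → a.
Ready: d, g and h. d has the earlier label → d.
c now also ready, so the ready set is {c, g, h}; c has the earlier label → c.
Ready: g and h. g has the earlier label → g.
Now f and h have their prerequisites met. f has the earlier label, so f next.
h needed b, now all done → h.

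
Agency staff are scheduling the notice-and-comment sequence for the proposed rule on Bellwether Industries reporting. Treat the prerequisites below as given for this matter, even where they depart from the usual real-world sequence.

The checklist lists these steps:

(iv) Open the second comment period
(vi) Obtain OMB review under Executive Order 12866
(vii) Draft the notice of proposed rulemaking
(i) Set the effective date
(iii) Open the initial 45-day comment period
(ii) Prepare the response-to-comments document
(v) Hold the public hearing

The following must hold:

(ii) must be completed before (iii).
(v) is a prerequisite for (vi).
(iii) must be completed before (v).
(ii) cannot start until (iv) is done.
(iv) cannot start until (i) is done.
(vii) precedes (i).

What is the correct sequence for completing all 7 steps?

(vii) (i) (iv) (ii) (iii) (v) (vi)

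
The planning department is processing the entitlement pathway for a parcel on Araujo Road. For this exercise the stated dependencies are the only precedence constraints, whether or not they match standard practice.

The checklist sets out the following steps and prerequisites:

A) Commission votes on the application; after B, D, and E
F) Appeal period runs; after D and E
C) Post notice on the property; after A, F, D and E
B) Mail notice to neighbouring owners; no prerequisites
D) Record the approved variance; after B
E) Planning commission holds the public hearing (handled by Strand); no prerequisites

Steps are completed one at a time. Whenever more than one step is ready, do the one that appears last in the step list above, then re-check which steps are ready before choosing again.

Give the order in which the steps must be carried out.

E → B → D → F → A → C

E and B have no prerequisites; E is listed later, so E is first.
Next only B has its prerequisites met → B.
D is the only step now ready → D.
Ready: F and A. F is listed later → F.
A needed E, D and B, now all done → A.
C is the only step now ready → C.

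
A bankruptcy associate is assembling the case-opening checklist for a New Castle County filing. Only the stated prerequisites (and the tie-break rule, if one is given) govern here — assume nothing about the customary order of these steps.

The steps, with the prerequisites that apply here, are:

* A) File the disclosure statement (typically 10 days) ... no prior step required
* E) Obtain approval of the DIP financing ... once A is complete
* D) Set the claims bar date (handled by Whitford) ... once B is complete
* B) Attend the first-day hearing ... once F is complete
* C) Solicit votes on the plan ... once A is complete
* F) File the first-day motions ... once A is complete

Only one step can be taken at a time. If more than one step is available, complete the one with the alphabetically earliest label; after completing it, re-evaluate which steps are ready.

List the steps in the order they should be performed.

A has no prerequisites → A first.
Ready: C, E and F. C has the earlier label → C.
Now E and F have their prerequisites met. E has the earlier label, so E next.
F needed A, now all done → F.
B needed F, now all done → B.
D is the only step now ready → D.

A → C → E → F → B → D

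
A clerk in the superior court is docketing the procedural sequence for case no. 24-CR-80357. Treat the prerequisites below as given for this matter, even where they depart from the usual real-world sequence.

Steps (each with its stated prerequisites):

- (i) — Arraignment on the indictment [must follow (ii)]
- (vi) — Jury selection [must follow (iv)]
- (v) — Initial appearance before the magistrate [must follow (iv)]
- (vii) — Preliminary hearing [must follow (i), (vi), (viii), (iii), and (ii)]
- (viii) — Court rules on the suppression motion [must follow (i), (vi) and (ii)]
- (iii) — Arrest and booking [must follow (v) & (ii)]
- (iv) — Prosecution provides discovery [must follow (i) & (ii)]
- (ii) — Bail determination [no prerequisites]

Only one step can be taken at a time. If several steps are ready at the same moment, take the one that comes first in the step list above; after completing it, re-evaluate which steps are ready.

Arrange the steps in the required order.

(ii), (i), (iv), (vi), (v), (viii), (iii), (vii)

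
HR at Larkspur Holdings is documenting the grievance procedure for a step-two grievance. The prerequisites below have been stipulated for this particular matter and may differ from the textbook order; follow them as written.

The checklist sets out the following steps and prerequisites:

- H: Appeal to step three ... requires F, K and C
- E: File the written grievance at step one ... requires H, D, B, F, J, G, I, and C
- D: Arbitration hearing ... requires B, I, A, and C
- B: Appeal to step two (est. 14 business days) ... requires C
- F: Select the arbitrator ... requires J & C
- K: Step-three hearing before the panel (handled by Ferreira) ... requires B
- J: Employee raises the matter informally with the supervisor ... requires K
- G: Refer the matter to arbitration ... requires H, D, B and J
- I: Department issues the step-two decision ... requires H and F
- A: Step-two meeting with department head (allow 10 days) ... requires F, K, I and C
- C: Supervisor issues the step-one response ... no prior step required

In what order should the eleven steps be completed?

C, B, K, J, F, H, I, A, D, G, E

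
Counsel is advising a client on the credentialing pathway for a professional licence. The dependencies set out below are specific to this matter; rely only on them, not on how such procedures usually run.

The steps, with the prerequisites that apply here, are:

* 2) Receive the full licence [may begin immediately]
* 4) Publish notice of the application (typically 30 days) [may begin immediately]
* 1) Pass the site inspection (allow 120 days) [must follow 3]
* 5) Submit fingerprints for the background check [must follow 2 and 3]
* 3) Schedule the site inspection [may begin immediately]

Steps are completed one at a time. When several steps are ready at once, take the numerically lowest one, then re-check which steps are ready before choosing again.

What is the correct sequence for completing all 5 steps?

2, 3, 1, 4, 5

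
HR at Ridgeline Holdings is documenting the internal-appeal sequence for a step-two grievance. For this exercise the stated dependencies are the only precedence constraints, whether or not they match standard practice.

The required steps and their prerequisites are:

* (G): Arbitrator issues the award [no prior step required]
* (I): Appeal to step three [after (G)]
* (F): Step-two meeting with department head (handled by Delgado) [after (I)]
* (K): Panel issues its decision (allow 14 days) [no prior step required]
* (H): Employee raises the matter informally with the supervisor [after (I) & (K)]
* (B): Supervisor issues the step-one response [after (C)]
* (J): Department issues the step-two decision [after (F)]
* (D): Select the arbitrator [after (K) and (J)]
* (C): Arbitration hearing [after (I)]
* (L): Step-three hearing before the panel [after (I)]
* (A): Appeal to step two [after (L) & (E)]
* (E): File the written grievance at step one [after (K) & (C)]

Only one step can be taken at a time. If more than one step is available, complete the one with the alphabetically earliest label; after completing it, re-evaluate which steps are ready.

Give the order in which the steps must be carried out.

Nothing is required for (G) and (K). (G) has the earlier label → (G) first.
(I) now also ready, so the ready set is {(I), (K)}; (I) has the earlier label → (I).
(C), (F) and (L) now also ready, so the ready set is {(C), (F), (K), (L)}; (C) has the earlier label → (C).
(B) now also ready, so the ready set is {(B), (F), (K), (L)}; (B) has the earlier label → (B).
Now (F), (K) and (L) have their prerequisites met. (F) has the earlier label, so (F) next.
(J) now also ready, so the ready set is {(J), (K), (L)}; (J) has the earlier label → (J).
Now (K) and (L) have their prerequisites met. (K) has the earlier label, so (K) next.
(D), (E), (H) and (L) are all available; (D) has the earlier label → (D).
(E), (H) and (L) are all available; (E) has the earlier label → (E).
Ready: (H) and (L). (H) has the earlier label → (H).
(L) needed (I), now all done → (L).
That leaves (A) as the only ready step → (A).

(G), (I), (C), (B), (F), (J), (K), (D), (E), (H), (L), (A)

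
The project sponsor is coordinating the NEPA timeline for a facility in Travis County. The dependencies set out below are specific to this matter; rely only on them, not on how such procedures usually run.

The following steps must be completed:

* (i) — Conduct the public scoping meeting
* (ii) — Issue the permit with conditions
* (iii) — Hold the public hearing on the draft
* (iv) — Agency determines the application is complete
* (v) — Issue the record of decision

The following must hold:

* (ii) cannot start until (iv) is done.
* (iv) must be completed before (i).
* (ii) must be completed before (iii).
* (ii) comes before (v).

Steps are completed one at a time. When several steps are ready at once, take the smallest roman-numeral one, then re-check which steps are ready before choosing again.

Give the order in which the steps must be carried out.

(iv) (i) (ii) (iii) (v)

Only (iv) has no prerequisites, so it is first.
(i) and (ii) are both available; (i) has the earlier label → (i).
Next only (ii) has its prerequisites met → (ii).
Ready: (iii) and (v). (iii) has the earlier label → (iii).
(v) needed (ii), now all done → (v).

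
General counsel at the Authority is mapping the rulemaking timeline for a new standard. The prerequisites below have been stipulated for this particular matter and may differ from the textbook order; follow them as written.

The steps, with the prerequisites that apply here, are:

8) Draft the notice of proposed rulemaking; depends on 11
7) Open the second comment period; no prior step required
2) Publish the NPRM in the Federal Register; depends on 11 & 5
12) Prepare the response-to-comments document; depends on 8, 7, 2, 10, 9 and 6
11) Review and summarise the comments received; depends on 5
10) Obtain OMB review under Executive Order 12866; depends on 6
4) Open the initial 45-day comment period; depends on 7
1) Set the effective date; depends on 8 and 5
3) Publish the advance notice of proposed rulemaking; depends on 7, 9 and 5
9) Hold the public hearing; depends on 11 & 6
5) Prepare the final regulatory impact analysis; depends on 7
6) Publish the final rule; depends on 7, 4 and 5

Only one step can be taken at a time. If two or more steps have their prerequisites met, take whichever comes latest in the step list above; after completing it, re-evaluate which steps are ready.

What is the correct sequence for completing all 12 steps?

7 5 4 6 10 11 9 3 2 8 1 12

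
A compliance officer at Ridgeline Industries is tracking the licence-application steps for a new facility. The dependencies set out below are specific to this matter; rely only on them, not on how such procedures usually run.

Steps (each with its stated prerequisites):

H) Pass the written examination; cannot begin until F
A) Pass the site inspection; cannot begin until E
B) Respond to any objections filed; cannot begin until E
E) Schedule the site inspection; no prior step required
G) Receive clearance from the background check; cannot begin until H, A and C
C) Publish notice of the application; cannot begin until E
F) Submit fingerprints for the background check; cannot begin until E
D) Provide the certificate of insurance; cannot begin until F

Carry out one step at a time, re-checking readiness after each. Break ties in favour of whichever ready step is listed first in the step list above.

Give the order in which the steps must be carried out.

E → A → B → C → F → H → G → D

Only E has no prerequisites, so it is first.
Ready: A, B, C and F. A is listed earlier → A.
Now B, C and F have their prerequisites met. B is listed earlier, so B next.
C and F are both available; C is listed earlier → C.
F needed E, now all done → F.
Ready: H and D. H is listed earlier → H.
G now also ready, so the ready set is {G, D}; G is listed earlier → G.
D needed F, now all done → D.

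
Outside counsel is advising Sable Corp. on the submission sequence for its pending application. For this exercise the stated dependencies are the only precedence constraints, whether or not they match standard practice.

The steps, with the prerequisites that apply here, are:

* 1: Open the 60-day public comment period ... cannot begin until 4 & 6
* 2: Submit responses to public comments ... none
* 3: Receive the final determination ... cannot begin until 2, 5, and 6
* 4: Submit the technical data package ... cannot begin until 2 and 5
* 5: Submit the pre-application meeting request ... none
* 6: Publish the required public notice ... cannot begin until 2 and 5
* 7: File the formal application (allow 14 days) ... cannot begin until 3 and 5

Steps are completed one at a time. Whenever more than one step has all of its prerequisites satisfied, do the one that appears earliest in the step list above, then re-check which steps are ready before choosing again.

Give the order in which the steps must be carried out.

2 5 4 6 1 3 7

Nothing is required for 2 and 5. 2 is listed earlier → 2 first.
5 is the only step now ready → 5.
4 and 6 are both available; 4 is listed earlier → 4.
6 needed 2 and 5, now all done → 6.
Ready: 1 and 3. 1 is listed earlier → 1.
3 needed 2, 5 and 6, now all done → 3.
7 needed 3 and 5, now all done → 7.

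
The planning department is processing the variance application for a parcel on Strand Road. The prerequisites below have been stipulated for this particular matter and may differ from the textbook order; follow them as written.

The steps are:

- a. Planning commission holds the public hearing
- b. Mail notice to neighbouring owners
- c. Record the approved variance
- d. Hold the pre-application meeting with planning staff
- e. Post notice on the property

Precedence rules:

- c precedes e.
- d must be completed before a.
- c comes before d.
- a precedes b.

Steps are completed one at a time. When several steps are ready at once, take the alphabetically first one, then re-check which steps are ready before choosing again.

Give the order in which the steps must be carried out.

Only c has no prerequisites, so it is first.
d and e are both available; d has the earlier label → d.
Ready: a and e. a has the earlier label → a.
b now also ready, so the ready set is {b, e}; b has the earlier label → b.
e needed c, now all done → e.

c → d → a → b → e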